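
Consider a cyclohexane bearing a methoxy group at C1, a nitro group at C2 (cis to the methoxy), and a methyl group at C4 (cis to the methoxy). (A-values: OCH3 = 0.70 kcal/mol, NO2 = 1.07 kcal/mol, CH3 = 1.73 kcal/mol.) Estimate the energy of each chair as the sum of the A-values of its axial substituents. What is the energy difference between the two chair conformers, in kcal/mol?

Chair I (methoxy axial, nitro equatorial, methyl equatorial): E = 0.70 kcal/mol.
Chair II (methoxy equatorial, nitro axial, methyl axial): E = 2.80 kcal/mol.
ΔE = 2.80 − 0.70 = 2.10 kcal/mol; chair I is more stable.

2.10 kcal/mol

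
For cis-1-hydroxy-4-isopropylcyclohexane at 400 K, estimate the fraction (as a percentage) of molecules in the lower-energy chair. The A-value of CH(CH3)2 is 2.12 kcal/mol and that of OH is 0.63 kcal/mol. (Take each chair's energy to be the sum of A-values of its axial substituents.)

86.7%

C1 and C4 have opposite parity, so for the cis isomer the two substituents are one axial and one equatorial in each chair.
Chair I (isopropyl axial, hydroxyl equatorial): E = 2.12 kcal/mol; chair II (isopropyl equatorial, hydroxyl axial): E = 0.63 kcal/mol.
ΔG = 1.49 kcal/mol between the two chairs.
K = exp(ΔG/RT) with R = 1.987×10⁻³ kcal mol⁻¹ K⁻¹ and T = 400 K gives K ≈ 6.52.
Fraction in the lower-energy chair = K/(K+1) = 86.7%.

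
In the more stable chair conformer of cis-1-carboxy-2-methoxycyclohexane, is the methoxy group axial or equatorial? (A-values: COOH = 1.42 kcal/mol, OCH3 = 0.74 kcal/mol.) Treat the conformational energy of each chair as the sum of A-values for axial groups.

axial

C1 and C2 have opposite parity, so for the cis isomer the two substituents are one axial and one equatorial in each chair.
Chair I (carboxyl axial, methoxy equatorial): E = 1.42 kcal/mol.
Chair II (carboxyl equatorial, methoxy axial): E = 0.74 kcal/mol.
Chair II is the more stable (lower-energy) conformer, and in that chair the methoxy group is axial.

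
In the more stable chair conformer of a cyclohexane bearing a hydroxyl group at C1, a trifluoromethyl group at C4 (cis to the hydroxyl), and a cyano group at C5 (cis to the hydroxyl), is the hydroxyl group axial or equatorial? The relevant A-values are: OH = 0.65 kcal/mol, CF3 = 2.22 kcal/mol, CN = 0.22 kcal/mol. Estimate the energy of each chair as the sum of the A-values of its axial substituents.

Chair I (hydroxyl axial, trifluoromethyl equatorial, cyano axial): E = 0.87 kcal/mol.
Chair II (hydroxyl equatorial, trifluoromethyl axial, cyano equatorial): E = 2.22 kcal/mol.
Chair I is the more stable (lower-energy) conformer, and in that chair the hydroxyl group is axial.

axial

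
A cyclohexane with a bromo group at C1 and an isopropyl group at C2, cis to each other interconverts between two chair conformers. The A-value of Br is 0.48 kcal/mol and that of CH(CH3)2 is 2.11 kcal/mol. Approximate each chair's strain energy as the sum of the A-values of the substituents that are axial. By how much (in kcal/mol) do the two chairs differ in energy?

1.63 kcal/mol

C1 and C2 have opposite parity, so for the cis isomer the two substituents are one axial and one equatorial in each chair.
Chair I (bromo axial, isopropyl equatorial): E = 0.48 kcal/mol.
Chair II (bromo equatorial, isopropyl axial): E = 2.11 kcal/mol.
ΔE = 2.11 − 0.48 = 1.63 kcal/mol; chair I is more stable.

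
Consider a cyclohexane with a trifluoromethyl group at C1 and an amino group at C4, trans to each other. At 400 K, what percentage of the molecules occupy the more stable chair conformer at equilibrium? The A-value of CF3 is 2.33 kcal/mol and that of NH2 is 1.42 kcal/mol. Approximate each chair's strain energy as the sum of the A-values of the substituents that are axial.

99.1%

C1 and C4 have opposite parity, so for the trans isomer the two substituents are e,e in one chair and a,a in the other.
Chair I (trifluoromethyl axial, amino axial): E = 3.75 kcal/mol; chair II (trifluoromethyl equatorial, amino equatorial): E = 0.00 kcal/mol.
ΔG = 3.75 kcal/mol between the two chairs.
K = exp(ΔG/RT) with R = 1.987×10⁻³ kcal mol⁻¹ K⁻¹ and T = 400 K gives K ≈ 112.
Fraction in the lower-energy chair = K/(K+1) = 99.1%.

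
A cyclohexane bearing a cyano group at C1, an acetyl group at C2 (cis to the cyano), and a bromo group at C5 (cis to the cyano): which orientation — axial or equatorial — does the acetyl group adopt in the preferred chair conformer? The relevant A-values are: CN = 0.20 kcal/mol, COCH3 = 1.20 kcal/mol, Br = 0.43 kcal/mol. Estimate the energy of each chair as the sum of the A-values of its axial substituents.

equatorial

Chair I (cyano axial, acetyl equatorial, bromo axial): E = 0.63 kcal/mol.
Chair II (cyano equatorial, acetyl axial, bromo equatorial): E = 1.20 kcal/mol.
Chair I is the more stable (lower-energy) conformer, and in that chair the acetyl group is equatorial.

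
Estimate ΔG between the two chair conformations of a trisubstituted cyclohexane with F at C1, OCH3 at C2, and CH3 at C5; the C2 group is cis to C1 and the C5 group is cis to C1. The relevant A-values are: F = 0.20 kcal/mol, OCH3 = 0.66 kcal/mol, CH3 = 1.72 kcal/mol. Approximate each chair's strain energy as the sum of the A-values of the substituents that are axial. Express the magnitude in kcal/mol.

1.26 kcal/mol

Chair I (fluoro axial, methoxy equatorial, methyl axial): E = 1.92 kcal/mol.
Chair II (fluoro equatorial, methoxy axial, methyl equatorial): E = 0.66 kcal/mol.
ΔE = 1.92 − 0.66 = 1.26 kcal/mol; chair II is more stable.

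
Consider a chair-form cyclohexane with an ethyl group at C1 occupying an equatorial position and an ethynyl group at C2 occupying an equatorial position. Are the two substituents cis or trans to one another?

C1 and C2 have opposite parity, so their axial bonds point in opposite directions.
With opposite-parity carbons, two substituents on the same face are one axial and one equatorial; opposite faces give both axial or both equatorial.
Here the groups are equatorial/equatorial → opposite face → trans.

trans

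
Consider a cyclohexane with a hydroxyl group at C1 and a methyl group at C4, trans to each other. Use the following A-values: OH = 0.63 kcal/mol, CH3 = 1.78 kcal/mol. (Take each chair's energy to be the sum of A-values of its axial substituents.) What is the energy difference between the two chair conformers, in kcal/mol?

C1 and C4 have opposite parity, so for the trans isomer the two substituents are e,e in one chair and a,a in the other.
Chair I (hydroxyl axial, methyl axial): E = 2.41 kcal/mol.
Chair II (hydroxyl equatorial, methyl equatorial): E = 0.00 kcal/mol.
ΔE = 2.41 − 0.00 = 2.41 kcal/mol; chair II is more stable.

2.41 kcal/mol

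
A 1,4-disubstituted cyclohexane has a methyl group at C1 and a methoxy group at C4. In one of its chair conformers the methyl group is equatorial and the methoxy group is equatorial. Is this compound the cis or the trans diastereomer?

C1 and C4 have opposite parity, so their axial bonds point in opposite directions.
With opposite-parity carbons, two substituents on the same face are one axial and one equatorial; opposite faces give both axial or both equatorial.
Here the groups are equatorial/equatorial → opposite face → trans.

trans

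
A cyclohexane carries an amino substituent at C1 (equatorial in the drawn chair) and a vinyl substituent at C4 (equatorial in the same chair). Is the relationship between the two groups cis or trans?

C1 and C4 have opposite parity, so their axial bonds point in opposite directions.
With opposite-parity carbons, two substituents on the same face are one axial and one equatorial; opposite faces give both axial or both equatorial.
Here the groups are equatorial/equatorial → opposite face → trans.

trans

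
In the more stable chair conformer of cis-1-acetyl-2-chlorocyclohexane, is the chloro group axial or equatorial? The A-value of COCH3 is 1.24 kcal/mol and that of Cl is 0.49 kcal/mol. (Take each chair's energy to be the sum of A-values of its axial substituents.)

axial

C1 and C2 have opposite parity, so for the cis isomer the two substituents are one axial and one equatorial in each chair.
Chair I (acetyl axial, chloro equatorial): E = 1.24 kcal/mol.
Chair II (acetyl equatorial, chloro axial): E = 0.49 kcal/mol.
Chair II is the more stable (lower-energy) conformer, and in that chair the chloro group is axial.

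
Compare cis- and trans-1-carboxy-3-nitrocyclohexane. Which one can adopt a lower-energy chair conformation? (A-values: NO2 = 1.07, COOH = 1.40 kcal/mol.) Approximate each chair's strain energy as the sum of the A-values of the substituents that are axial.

At 1,3 positions (parity same): cis → (e,e or a,a); trans → (a,e or e,a).
Best chair for cis: E = 0.00 kcal/mol; best chair for trans: E = 1.07 kcal/mol.
The cis isomer is lower by 1.07 kcal/mol.

cis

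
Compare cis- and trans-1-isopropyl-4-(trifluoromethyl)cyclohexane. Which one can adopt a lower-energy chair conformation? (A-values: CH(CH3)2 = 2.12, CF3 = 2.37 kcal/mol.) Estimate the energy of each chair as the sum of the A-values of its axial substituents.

At 1,4 positions (parity opposite): cis → (a,e or e,a); trans → (e,e or a,a).
Best chair for cis: E = 2.12 kcal/mol; best chair for trans: E = 0.00 kcal/mol.
The trans isomer is lower by 2.12 kcal/mol.

trans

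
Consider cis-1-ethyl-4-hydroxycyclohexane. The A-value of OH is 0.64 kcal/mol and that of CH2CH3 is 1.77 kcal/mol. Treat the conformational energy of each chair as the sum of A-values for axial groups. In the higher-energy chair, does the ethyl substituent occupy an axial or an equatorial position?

C1 and C4 have opposite parity, so for the cis isomer the two substituents are one axial and one equatorial in each chair.
Chair I (hydroxyl axial, ethyl equatorial): E = 0.64 kcal/mol.
Chair II (hydroxyl equatorial, ethyl axial): E = 1.77 kcal/mol.
Chair II is the less stable (higher-energy) conformer, and in that chair the ethyl group is axial.

axial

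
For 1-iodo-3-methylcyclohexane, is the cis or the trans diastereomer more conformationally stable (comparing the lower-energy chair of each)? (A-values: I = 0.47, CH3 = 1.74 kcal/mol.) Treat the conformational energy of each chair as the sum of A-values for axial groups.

At 1,3 positions (parity same): cis → (e,e or a,a); trans → (a,e or e,a).
Best chair for cis: E = 0.00 kcal/mol; best chair for trans: E = 0.47 kcal/mol.
The cis isomer is lower by 0.47 kcal/mol.

cis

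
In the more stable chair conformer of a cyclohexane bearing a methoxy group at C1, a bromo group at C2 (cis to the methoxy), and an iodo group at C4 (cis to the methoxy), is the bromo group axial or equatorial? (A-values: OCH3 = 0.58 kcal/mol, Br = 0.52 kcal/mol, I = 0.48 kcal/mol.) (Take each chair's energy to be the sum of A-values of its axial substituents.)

Chair I (methoxy axial, bromo equatorial, iodo equatorial): E = 0.58 kcal/mol.
Chair II (methoxy equatorial, bromo axial, iodo axial): E = 1.00 kcal/mol.
Chair I is the more stable (lower-energy) conformer, and in that chair the bromo group is equatorial.

equatorial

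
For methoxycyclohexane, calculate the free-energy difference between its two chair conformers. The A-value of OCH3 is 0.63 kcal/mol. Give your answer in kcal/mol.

0.63 kcal/mol

A monosubstituted cyclohexane has one chair with the methoxy group axial (E = A = 0.63 kcal/mol) and one with it equatorial (E = 0).
ΔE = 0.63 − 0 = 0.63 kcal/mol.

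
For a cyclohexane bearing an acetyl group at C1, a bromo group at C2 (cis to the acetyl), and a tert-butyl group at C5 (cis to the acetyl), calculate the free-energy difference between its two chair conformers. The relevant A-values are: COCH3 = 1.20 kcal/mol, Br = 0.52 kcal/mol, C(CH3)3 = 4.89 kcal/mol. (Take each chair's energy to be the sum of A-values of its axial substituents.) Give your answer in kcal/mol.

Chair I (acetyl axial, bromo equatorial, tert-butyl axial): E = 6.09 kcal/mol.
Chair II (acetyl equatorial, bromo axial, tert-butyl equatorial): E = 0.52 kcal/mol.
ΔE = 6.09 − 0.52 = 5.57 kcal/mol; chair II is more stable.

5.57 kcal/mol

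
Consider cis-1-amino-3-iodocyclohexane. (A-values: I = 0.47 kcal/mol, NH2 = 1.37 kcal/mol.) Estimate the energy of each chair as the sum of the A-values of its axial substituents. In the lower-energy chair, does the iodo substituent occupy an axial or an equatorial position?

equatorial

C1 and C3 have the same parity, so for the cis isomer the two substituents are e,e in one chair and a,a in the other.
Chair I (iodo axial, amino axial): E = 1.84 kcal/mol.
Chair II (iodo equatorial, amino equatorial): E = 0.00 kcal/mol.
Chair II is the more stable (lower-energy) conformer, and in that chair the iodo group is equatorial.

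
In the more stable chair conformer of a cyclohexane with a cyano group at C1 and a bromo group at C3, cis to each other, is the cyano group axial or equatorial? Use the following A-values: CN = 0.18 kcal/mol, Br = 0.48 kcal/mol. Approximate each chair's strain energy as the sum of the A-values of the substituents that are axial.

equatorial

C1 and C3 have the same parity, so for the cis isomer the two substituents are e,e in one chair and a,a in the other.
Chair I (cyano axial, bromo axial): E = 0.66 kcal/mol.
Chair II (cyano equatorial, bromo equatorial): E = 0.00 kcal/mol.
Chair II is the more stable (lower-energy) conformer, and in that chair the cyano group is equatorial.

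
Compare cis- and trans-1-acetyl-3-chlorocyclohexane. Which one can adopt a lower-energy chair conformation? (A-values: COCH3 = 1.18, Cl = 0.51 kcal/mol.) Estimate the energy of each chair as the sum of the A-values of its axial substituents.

cis

At 1,3 positions (parity same): cis → (e,e or a,a); trans → (a,e or e,a).
Best chair for cis: E = 0.00 kcal/mol; best chair for trans: E = 0.51 kcal/mol.
The cis isomer is lower by 0.51 kcal/mol.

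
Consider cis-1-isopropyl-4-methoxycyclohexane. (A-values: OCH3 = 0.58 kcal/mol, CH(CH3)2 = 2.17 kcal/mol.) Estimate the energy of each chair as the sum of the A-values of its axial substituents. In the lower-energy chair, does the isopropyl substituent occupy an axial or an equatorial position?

equatorial

C1 and C4 have opposite parity, so for the cis isomer the two substituents are one axial and one equatorial in each chair.
Chair I (methoxy axial, isopropyl equatorial): E = 0.58 kcal/mol.
Chair II (methoxy equatorial, isopropyl axial): E = 2.17 kcal/mol.
Chair I is the more stable (lower-energy) conformer, and in that chair the isopropyl group is equatorial.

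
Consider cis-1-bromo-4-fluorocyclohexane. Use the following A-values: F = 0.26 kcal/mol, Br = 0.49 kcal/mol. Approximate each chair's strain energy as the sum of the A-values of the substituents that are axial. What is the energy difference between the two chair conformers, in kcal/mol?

C1 and C4 have opposite parity, so for the cis isomer the two substituents are one axial and one equatorial in each chair.
Chair I (fluoro axial, bromo equatorial): E = 0.26 kcal/mol.
Chair II (fluoro equatorial, bromo axial): E = 0.49 kcal/mol.
ΔE = 0.49 − 0.26 = 0.23 kcal/mol; chair I is more stable.

0.23 kcal/mol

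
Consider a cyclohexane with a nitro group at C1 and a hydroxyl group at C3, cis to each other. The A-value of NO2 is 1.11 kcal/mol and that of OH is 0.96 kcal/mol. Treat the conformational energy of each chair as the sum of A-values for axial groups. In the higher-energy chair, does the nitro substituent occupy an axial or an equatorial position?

axial

C1 and C3 have the same parity, so for the cis isomer the two substituents are e,e in one chair and a,a in the other.
Chair I (nitro axial, hydroxyl axial): E = 2.07 kcal/mol.
Chair II (nitro equatorial, hydroxyl equatorial): E = 0.00 kcal/mol.
Chair I is the less stable (higher-energy) conformer, and in that chair the nitro group is axial.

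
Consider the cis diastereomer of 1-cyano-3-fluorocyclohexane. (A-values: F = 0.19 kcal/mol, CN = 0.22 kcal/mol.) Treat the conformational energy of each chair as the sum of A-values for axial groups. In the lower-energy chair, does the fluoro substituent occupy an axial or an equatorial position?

C1 and C3 have the same parity, so for the cis isomer the two substituents are e,e in one chair and a,a in the other.
Chair I (fluoro axial, cyano axial): E = 0.41 kcal/mol.
Chair II (fluoro equatorial, cyano equatorial): E = 0.00 kcal/mol.
Chair II is the more stable (lower-energy) conformer, and in that chair the fluoro group is equatorial.

equatorial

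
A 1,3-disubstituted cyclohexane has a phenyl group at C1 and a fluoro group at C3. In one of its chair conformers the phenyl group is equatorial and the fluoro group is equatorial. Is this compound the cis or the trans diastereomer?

cis

C1 and C3 have the same parity, so their axial bonds point in the same direction.
With same-parity carbons, two substituents on the same face are both axial or both equatorial; opposite faces give one of each.
Here the groups are equatorial/equatorial → same face → cis.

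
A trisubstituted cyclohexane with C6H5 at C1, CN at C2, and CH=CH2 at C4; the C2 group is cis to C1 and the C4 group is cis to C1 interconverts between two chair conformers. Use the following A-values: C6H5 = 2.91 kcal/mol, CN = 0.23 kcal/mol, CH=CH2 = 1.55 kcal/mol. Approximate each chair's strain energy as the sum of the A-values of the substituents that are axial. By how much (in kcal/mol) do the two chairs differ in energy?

Chair I (phenyl axial, cyano equatorial, vinyl equatorial): E = 2.91 kcal/mol.
Chair II (phenyl equatorial, cyano axial, vinyl axial): E = 1.78 kcal/mol.
ΔE = 2.91 − 1.78 = 1.13 kcal/mol; chair II is more stable.

1.13 kcal/mol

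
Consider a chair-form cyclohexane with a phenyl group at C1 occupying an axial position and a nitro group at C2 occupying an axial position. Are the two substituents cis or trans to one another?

C1 and C2 have opposite parity, so their axial bonds point in opposite directions.
With opposite-parity carbons, two substituents on the same face are one axial and one equatorial; opposite faces give both axial or both equatorial.
Here the groups are axial/axial → opposite face → trans.

trans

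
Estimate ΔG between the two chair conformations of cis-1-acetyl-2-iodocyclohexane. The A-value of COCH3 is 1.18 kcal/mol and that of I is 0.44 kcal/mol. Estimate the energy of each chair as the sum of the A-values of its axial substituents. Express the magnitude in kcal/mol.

C1 and C2 have opposite parity, so for the cis isomer the two substituents are one axial and one equatorial in each chair.
Chair I (acetyl axial, iodo equatorial): E = 1.18 kcal/mol.
Chair II (acetyl equatorial, iodo axial): E = 0.44 kcal/mol.
ΔE = 1.18 − 0.44 = 0.74 kcal/mol; chair II is more stable.

0.74 kcal/mol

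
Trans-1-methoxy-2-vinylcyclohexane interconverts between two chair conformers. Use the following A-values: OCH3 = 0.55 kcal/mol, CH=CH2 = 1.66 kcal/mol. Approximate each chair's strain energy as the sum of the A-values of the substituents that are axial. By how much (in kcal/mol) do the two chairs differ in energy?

C1 and C2 have opposite parity, so for the trans isomer the two substituents are e,e in one chair and a,a in the other.
Chair I (methoxy axial, vinyl axial): E = 2.21 kcal/mol.
Chair II (methoxy equatorial, vinyl equatorial): E = 0.00 kcal/mol.
ΔE = 2.21 − 0.00 = 2.21 kcal/mol; chair II is more stable.

2.21 kcal/mol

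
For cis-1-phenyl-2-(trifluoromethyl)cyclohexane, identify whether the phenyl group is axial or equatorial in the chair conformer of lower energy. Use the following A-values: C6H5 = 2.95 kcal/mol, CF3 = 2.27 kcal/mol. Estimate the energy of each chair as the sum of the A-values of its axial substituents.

C1 and C2 have opposite parity, so for the cis isomer the two substituents are one axial and one equatorial in each chair.
Chair I (phenyl axial, trifluoromethyl equatorial): E = 2.95 kcal/mol.
Chair II (phenyl equatorial, trifluoromethyl axial): E = 2.27 kcal/mol.
Chair II is the more stable (lower-energy) conformer, and in that chair the phenyl group is equatorial.

equatorial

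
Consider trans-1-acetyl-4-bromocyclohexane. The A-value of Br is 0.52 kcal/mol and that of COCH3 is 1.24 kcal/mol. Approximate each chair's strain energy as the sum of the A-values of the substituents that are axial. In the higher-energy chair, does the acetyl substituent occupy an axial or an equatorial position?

C1 and C4 have opposite parity, so for the trans isomer the two substituents are e,e in one chair and a,a in the other.
Chair I (bromo axial, acetyl axial): E = 1.76 kcal/mol.
Chair II (bromo equatorial, acetyl equatorial): E = 0.00 kcal/mol.
Chair I is the less stable (higher-energy) conformer, and in that chair the acetyl group is axial.

axial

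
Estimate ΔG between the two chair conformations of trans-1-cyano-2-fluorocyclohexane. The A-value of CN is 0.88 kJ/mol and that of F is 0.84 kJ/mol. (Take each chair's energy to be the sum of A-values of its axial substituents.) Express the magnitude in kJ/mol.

C1 and C2 have opposite parity, so for the trans isomer the two substituents are e,e in one chair and a,a in the other.
Chair I (cyano axial, fluoro axial): E = 1.72 kJ/mol.
Chair II (cyano equatorial, fluoro equatorial): E = 0.00 kJ/mol.
ΔE = 1.72 − 0.00 = 1.72 kJ/mol; chair II is more stable.

1.72 kJ/mol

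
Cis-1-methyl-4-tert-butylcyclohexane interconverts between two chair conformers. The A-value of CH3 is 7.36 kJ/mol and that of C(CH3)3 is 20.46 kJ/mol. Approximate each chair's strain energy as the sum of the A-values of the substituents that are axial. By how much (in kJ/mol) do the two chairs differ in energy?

C1 and C4 have opposite parity, so for the cis isomer the two substituents are one axial and one equatorial in each chair.
Chair I (methyl axial, tert-butyl equatorial): E = 7.36 kJ/mol.
Chair II (methyl equatorial, tert-butyl axial): E = 20.46 kJ/mol.
ΔE = 20.46 − 7.36 = 13.10 kJ/mol; chair I is more stable.

13.10 kJ/mol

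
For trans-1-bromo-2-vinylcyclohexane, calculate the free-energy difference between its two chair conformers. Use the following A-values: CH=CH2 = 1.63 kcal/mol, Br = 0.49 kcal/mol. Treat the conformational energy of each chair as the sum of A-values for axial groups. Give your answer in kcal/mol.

2.12 kcal/mol

C1 and C2 have opposite parity, so for the trans isomer the two substituents are e,e in one chair and a,a in the other.
Chair I (vinyl axial, bromo axial): E = 2.12 kcal/mol.
Chair II (vinyl equatorial, bromo equatorial): E = 0.00 kcal/mol.
ΔE = 2.12 − 0.00 = 2.12 kcal/mol; chair II is more stable.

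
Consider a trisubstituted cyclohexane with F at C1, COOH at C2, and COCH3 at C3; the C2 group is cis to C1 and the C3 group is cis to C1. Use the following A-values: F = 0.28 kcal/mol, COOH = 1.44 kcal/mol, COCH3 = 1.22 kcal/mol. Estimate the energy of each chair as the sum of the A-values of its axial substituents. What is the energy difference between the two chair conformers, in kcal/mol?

0.06 kcal/mol

Chair I (fluoro axial, carboxyl equatorial, acetyl axial): E = 1.50 kcal/mol.
Chair II (fluoro equatorial, carboxyl axial, acetyl equatorial): E = 1.44 kcal/mol.
ΔE = 1.50 − 1.44 = 0.06 kcal/mol; chair II is more stable.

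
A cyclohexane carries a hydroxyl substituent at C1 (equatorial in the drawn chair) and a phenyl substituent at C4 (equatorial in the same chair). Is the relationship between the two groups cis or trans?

C1 and C4 have opposite parity, so their axial bonds point in opposite directions.
With opposite-parity carbons, two substituents on the same face are one axial and one equatorial; opposite faces give both axial or both equatorial.
Here the groups are equatorial/equatorial → opposite face → trans.

trans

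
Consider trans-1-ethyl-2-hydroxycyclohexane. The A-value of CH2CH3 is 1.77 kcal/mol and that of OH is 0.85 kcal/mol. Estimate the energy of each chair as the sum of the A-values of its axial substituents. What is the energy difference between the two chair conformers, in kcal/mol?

C1 and C2 have opposite parity, so for the trans isomer the two substituents are e,e in one chair and a,a in the other.
Chair I (ethyl axial, hydroxyl axial): E = 2.62 kcal/mol.
Chair II (ethyl equatorial, hydroxyl equatorial): E = 0.00 kcal/mol.
ΔE = 2.62 − 0.00 = 2.62 kcal/mol; chair II is more stable.

2.62 kcal/mol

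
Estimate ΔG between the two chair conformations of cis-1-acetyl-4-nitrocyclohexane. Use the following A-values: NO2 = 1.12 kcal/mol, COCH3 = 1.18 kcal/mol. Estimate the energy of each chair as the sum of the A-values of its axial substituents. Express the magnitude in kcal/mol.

0.06 kcal/mol

C1 and C4 have opposite parity, so for the cis isomer the two substituents are one axial and one equatorial in each chair.
Chair I (nitro axial, acetyl equatorial): E = 1.12 kcal/mol.
Chair II (nitro equatorial, acetyl axial): E = 1.18 kcal/mol.
ΔE = 1.18 − 1.12 = 0.06 kcal/mol; chair I is more stable.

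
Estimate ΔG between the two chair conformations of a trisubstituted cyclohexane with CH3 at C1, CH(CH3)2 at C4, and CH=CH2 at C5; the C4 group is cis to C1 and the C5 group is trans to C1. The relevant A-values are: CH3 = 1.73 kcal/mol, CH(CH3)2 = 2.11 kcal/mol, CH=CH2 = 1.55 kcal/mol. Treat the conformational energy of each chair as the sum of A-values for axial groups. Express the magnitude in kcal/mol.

Chair I (methyl axial, isopropyl equatorial, vinyl equatorial): E = 1.73 kcal/mol.
Chair II (methyl equatorial, isopropyl axial, vinyl axial): E = 3.66 kcal/mol.
ΔE = 3.66 − 1.73 = 1.93 kcal/mol; chair I is more stable.

1.93 kcal/mol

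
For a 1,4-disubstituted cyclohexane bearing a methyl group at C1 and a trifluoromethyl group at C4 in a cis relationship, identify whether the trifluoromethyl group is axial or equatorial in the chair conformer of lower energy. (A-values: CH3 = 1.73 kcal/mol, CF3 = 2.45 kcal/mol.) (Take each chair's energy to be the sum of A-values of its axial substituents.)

C1 and C4 have opposite parity, so for the cis isomer the two substituents are one axial and one equatorial in each chair.
Chair I (methyl axial, trifluoromethyl equatorial): E = 1.73 kcal/mol.
Chair II (methyl equatorial, trifluoromethyl axial): E = 2.45 kcal/mol.
Chair I is the more stable (lower-energy) conformer, and in that chair the trifluoromethyl group is equatorial.

equatorial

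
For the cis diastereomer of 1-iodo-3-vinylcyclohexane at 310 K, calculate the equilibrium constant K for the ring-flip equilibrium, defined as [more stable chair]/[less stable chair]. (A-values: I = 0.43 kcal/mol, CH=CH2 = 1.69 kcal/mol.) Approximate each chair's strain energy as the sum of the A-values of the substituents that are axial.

C1 and C3 have the same parity, so for the cis isomer the two substituents are e,e in one chair and a,a in the other.
Chair I (iodo axial, vinyl axial): E = 2.12 kcal/mol; chair II (iodo equatorial, vinyl equatorial): E = 0.00 kcal/mol.
ΔG = 2.12 kcal/mol between the two chairs.
K = exp(ΔG/RT) with R = 1.987×10⁻³ kcal mol⁻¹ K⁻¹ and T = 310 K gives K ≈ 31.2.

K ≈ 31.2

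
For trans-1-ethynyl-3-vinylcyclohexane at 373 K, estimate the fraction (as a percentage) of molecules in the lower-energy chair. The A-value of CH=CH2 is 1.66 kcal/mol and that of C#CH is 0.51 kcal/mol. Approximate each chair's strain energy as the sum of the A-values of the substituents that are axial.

C1 and C3 have the same parity, so for the trans isomer the two substituents are one axial and one equatorial in each chair.
Chair I (vinyl axial, ethynyl equatorial): E = 1.66 kcal/mol; chair II (vinyl equatorial, ethynyl axial): E = 0.51 kcal/mol.
ΔG = 1.15 kcal/mol between the two chairs.
K = exp(ΔG/RT) with R = 1.987×10⁻³ kcal mol⁻¹ K⁻¹ and T = 373 K gives K ≈ 4.72.
Fraction in the lower-energy chair = K/(K+1) = 82.5%.

82.5%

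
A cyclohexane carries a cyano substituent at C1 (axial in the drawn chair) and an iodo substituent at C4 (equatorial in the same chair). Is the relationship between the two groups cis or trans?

C1 and C4 have opposite parity, so their axial bonds point in opposite directions.
With opposite-parity carbons, two substituents on the same face are one axial and one equatorial; opposite faces give both axial or both equatorial.
Here the groups are axial/equatorial → same face → cis.

cis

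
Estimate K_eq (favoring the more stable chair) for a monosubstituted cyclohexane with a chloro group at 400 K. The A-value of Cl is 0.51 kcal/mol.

K ≈ 1.90

One chair has the chloro group axial (E = 0.51 kcal/mol) and the other has it equatorial (E = 0).
ΔG = 0.51 kcal/mol between the two chairs.
K = exp(ΔG/RT) with R = 1.987×10⁻³ kcal mol⁻¹ K⁻¹ and T = 400 K gives K ≈ 1.9.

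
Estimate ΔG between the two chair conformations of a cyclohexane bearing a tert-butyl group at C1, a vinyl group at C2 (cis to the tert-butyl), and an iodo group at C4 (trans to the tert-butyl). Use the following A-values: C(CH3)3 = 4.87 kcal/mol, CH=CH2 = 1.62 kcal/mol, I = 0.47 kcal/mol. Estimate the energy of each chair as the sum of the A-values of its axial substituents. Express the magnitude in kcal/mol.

Chair I (tert-butyl axial, vinyl equatorial, iodo axial): E = 5.34 kcal/mol.
Chair II (tert-butyl equatorial, vinyl axial, iodo equatorial): E = 1.62 kcal/mol.
ΔE = 5.34 − 1.62 = 3.72 kcal/mol; chair II is more stable.

3.72 kcal/mol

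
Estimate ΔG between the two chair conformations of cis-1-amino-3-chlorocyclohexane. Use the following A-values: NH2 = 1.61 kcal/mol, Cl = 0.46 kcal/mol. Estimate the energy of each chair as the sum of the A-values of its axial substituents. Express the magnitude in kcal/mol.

C1 and C3 have the same parity, so for the cis isomer the two substituents are e,e in one chair and a,a in the other.
Chair I (amino axial, chloro axial): E = 2.07 kcal/mol.
Chair II (amino equatorial, chloro equatorial): E = 0.00 kcal/mol.
ΔE = 2.07 − 0.00 = 2.07 kcal/mol; chair II is more stable.

2.07 kcal/mol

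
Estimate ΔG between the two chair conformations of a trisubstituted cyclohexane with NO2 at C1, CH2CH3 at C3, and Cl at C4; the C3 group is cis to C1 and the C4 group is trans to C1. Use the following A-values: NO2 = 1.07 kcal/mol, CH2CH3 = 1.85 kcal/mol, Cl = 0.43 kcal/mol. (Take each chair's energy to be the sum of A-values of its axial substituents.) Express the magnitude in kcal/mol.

3.35 kcal/mol

Chair I (nitro axial, ethyl axial, chloro axial): E = 3.35 kcal/mol.
Chair II (nitro equatorial, ethyl equatorial, chloro equatorial): E = 0.00 kcal/mol.
ΔE = 3.35 − 0.00 = 3.35 kcal/mol; chair II is more stable.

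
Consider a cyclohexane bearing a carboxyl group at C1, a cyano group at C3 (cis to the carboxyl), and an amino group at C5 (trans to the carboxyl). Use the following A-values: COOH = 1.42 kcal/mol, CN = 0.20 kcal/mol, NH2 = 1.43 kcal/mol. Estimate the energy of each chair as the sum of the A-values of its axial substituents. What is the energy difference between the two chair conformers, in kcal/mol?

0.19 kcal/mol

Chair I (carboxyl axial, cyano axial, amino equatorial): E = 1.62 kcal/mol.
Chair II (carboxyl equatorial, cyano equatorial, amino axial): E = 1.43 kcal/mol.
ΔE = 1.62 − 1.43 = 0.19 kcal/mol; chair II is more stable.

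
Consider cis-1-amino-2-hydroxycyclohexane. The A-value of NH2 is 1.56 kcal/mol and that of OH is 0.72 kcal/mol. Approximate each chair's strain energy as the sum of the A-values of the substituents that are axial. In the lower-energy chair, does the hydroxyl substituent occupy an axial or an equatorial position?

axial

C1 and C2 have opposite parity, so for the cis isomer the two substituents are one axial and one equatorial in each chair.
Chair I (amino axial, hydroxyl equatorial): E = 1.56 kcal/mol.
Chair II (amino equatorial, hydroxyl axial): E = 0.72 kcal/mol.
Chair II is the more stable (lower-energy) conformer, and in that chair the hydroxyl group is axial.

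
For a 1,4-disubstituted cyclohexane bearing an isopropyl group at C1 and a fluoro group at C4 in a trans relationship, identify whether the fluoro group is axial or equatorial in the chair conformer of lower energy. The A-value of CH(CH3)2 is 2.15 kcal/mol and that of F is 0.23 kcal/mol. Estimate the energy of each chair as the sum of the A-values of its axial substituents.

C1 and C4 have opposite parity, so for the trans isomer the two substituents are e,e in one chair and a,a in the other.
Chair I (isopropyl axial, fluoro axial): E = 2.38 kcal/mol.
Chair II (isopropyl equatorial, fluoro equatorial): E = 0.00 kcal/mol.
Chair II is the more stable (lower-energy) conformer, and in that chair the fluoro group is equatorial.

equatorial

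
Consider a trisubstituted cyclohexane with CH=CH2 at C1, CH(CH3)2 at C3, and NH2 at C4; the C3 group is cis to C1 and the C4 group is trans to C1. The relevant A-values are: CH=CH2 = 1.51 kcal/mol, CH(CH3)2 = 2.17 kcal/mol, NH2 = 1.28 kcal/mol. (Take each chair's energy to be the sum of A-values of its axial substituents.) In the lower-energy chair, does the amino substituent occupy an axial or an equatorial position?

equatorial

Chair I (vinyl axial, isopropyl axial, amino axial): E = 4.96 kcal/mol.
Chair II (vinyl equatorial, isopropyl equatorial, amino equatorial): E = 0.00 kcal/mol.
Chair II is the more stable (lower-energy) conformer, and in that chair the amino group is equatorial.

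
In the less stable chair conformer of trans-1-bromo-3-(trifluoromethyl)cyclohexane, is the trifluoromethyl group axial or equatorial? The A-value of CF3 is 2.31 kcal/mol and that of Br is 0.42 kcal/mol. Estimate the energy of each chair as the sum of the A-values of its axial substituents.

axial

C1 and C3 have the same parity, so for the trans isomer the two substituents are one axial and one equatorial in each chair.
Chair I (trifluoromethyl axial, bromo equatorial): E = 2.31 kcal/mol.
Chair II (trifluoromethyl equatorial, bromo axial): E = 0.42 kcal/mol.
Chair I is the less stable (higher-energy) conformer, and in that chair the trifluoromethyl group is axial.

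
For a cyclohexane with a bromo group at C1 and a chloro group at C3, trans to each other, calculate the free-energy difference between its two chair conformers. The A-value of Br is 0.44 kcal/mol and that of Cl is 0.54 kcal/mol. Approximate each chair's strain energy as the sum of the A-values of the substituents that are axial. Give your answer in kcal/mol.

C1 and C3 have the same parity, so for the trans isomer the two substituents are one axial and one equatorial in each chair.
Chair I (bromo axial, chloro equatorial): E = 0.44 kcal/mol.
Chair II (bromo equatorial, chloro axial): E = 0.54 kcal/mol.
ΔE = 0.54 − 0.44 = 0.10 kcal/mol; chair I is more stable.

0.10 kcal/mol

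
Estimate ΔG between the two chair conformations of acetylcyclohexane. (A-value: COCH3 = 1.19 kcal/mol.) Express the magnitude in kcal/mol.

A monosubstituted cyclohexane has one chair with the acetyl group axial (E = A = 1.19 kcal/mol) and one with it equatorial (E = 0).
ΔE = 1.19 − 0 = 1.19 kcal/mol.

1.19 kcal/mol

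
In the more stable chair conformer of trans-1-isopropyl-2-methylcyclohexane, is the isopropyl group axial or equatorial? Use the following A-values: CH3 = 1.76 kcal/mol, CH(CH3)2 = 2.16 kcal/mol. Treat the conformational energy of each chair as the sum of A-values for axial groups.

equatorial

C1 and C2 have opposite parity, so for the trans isomer the two substituents are e,e in one chair and a,a in the other.
Chair I (methyl axial, isopropyl axial): E = 3.92 kcal/mol.
Chair II (methyl equatorial, isopropyl equatorial): E = 0.00 kcal/mol.
Chair II is the more stable (lower-energy) conformer, and in that chair the isopropyl group is equatorial.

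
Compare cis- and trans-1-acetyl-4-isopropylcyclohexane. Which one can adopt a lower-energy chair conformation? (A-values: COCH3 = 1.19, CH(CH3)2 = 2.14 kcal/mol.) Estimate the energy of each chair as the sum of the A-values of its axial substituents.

At 1,4 positions (parity opposite): cis → (a,e or e,a); trans → (e,e or a,a).
Best chair for cis: E = 1.19 kcal/mol; best chair for trans: E = 0.00 kcal/mol.
The trans isomer is lower by 1.19 kcal/mol.

trans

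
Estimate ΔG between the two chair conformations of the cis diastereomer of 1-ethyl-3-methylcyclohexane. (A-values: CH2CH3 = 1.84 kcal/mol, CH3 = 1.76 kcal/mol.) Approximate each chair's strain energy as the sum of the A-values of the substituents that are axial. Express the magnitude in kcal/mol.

3.60 kcal/mol

C1 and C3 have the same parity, so for the cis isomer the two substituents are e,e in one chair and a,a in the other.
Chair I (ethyl axial, methyl axial): E = 3.60 kcal/mol.
Chair II (ethyl equatorial, methyl equatorial): E = 0.00 kcal/mol.
ΔE = 3.60 − 0.00 = 3.60 kcal/mol; chair II is more stable.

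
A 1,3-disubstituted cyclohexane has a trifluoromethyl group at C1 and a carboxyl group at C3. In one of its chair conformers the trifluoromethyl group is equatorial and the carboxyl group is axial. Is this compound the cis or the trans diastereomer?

trans

C1 and C3 have the same parity, so their axial bonds point in the same direction.
With same-parity carbons, two substituents on the same face are both axial or both equatorial; opposite faces give one of each.
Here the groups are equatorial/axial → opposite face → trans.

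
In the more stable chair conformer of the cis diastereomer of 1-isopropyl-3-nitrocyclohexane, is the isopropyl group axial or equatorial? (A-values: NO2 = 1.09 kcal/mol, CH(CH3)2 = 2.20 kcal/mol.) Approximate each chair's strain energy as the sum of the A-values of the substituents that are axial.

C1 and C3 have the same parity, so for the cis isomer the two substituents are e,e in one chair and a,a in the other.
Chair I (nitro axial, isopropyl axial): E = 3.29 kcal/mol.
Chair II (nitro equatorial, isopropyl equatorial): E = 0.00 kcal/mol.
Chair II is the more stable (lower-energy) conformer, and in that chair the isopropyl group is equatorial.

equatorial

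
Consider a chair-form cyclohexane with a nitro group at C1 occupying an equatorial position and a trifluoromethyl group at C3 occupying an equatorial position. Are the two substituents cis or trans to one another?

C1 and C3 have the same parity, so their axial bonds point in the same direction.
With same-parity carbons, two substituents on the same face are both axial or both equatorial; opposite faces give one of each.
Here the groups are equatorial/equatorial → same face → cis.

cis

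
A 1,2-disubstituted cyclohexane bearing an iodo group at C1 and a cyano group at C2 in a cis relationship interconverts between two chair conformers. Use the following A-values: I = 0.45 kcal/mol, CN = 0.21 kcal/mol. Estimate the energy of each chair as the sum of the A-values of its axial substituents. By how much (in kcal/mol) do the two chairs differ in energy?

C1 and C2 have opposite parity, so for the cis isomer the two substituents are one axial and one equatorial in each chair.
Chair I (iodo axial, cyano equatorial): E = 0.45 kcal/mol.
Chair II (iodo equatorial, cyano axial): E = 0.21 kcal/mol.
ΔE = 0.45 − 0.21 = 0.24 kcal/mol; chair II is more stable.

0.24 kcal/mol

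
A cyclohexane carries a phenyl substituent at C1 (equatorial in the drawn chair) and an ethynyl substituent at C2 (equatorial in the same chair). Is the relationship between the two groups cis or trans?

trans

C1 and C2 have opposite parity, so their axial bonds point in opposite directions.
With opposite-parity carbons, two substituents on the same face are one axial and one equatorial; opposite faces give both axial or both equatorial.
Here the groups are equatorial/equatorial → opposite face → trans.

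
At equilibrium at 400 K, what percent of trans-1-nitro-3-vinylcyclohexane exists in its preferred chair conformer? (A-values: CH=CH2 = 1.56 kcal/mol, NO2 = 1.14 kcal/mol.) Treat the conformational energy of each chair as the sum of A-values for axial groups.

62.9%

C1 and C3 have the same parity, so for the trans isomer the two substituents are one axial and one equatorial in each chair.
Chair I (vinyl axial, nitro equatorial): E = 1.56 kcal/mol; chair II (vinyl equatorial, nitro axial): E = 1.14 kcal/mol.
ΔG = 0.42 kcal/mol between the two chairs.
K = exp(ΔG/RT) with R = 1.987×10⁻³ kcal mol⁻¹ K⁻¹ and T = 400 K gives K ≈ 1.7.
Fraction in the lower-energy chair = K/(K+1) = 62.9%.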